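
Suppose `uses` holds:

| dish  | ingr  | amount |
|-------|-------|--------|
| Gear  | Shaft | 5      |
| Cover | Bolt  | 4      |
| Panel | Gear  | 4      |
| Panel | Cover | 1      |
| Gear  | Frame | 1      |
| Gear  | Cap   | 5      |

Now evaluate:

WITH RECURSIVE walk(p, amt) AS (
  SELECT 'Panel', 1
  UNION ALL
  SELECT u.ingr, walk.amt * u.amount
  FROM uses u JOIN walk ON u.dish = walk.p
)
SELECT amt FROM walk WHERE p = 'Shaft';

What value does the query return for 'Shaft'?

Base: (Panel, amt=1).
Iteration 1: components of {Panel} -> Cover = 1*1 = 1, Gear = 1*4 = 4.
Iteration 2: components of {Cover,Gear} -> Bolt = 1*4 = 4, Cap = 4*5 = 20, Frame = 4*1 = 4, Shaft = 4*5 = 20.
Iteration 3: no further components; recursion stops.

20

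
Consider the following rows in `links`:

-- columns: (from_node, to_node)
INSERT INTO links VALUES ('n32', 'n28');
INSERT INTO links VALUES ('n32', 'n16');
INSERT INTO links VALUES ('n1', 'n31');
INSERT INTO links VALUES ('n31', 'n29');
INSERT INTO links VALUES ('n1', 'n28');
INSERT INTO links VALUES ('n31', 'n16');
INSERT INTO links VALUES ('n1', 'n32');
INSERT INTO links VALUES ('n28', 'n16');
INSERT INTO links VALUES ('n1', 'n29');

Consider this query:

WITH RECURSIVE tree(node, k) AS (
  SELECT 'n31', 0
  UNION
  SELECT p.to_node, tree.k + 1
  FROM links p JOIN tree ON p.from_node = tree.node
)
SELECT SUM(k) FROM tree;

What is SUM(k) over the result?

Base: (n31, k=0).
Iteration 1: edges from {n31} -> (n16, k=1), (n29, k=1).
Iteration 2: no outgoing edges from {n16,n29}; recursion stops.
SUM(k) = 0 + 1 + 1 = 2.

2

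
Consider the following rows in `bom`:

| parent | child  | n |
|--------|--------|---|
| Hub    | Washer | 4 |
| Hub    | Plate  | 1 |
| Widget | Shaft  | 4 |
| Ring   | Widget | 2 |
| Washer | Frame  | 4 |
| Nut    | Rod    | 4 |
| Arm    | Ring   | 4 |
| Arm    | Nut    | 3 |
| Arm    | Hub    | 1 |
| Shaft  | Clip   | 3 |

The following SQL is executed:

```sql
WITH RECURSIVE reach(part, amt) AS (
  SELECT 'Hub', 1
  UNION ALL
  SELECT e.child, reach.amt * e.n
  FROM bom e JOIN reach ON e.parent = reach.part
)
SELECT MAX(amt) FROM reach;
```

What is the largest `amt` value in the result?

Base: (Hub, amt=1).
Iteration 1: components of {Hub} -> Plate = 1*1 = 1, Washer = 1*4 = 4.
Iteration 2: components of {Plate,Washer} -> Frame = 4*4 = 16.
Iteration 3: no further components; recursion stops.
amt values: 1, 1, 4, 16; the maximum is 16.

16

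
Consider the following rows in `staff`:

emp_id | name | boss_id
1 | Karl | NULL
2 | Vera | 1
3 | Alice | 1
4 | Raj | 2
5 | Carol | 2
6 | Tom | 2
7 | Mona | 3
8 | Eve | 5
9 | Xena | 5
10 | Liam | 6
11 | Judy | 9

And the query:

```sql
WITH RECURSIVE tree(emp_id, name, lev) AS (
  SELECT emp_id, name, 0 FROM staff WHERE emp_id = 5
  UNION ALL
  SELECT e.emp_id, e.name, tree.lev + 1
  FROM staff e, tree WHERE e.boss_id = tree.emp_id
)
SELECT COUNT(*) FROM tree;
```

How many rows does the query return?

Base: emp_id=5 (Carol) at lev 0.
Iteration 1: rows with boss_id in {5} -> Eve (id 8, lev 1), Xena (id 9, lev 1).
Iteration 2: rows with boss_id in {8,9} -> Judy (id 11, lev 2).
Iteration 3: no rows with boss_id in {11}; recursion stops.
Total rows emitted: 4.

4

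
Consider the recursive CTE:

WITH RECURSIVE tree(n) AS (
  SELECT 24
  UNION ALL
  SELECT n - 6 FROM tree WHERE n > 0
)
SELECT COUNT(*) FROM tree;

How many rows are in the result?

5

Base: n=24.
Iteration 1: 24 > 0 holds -> n = 24 - 6 = 18.
Iteration 2: 18 > 0 holds -> n = 18 - 6 = 12.
Iteration 3: 12 > 0 holds -> n = 12 - 6 = 6.
Iteration 4: 6 > 0 holds -> n = 6 - 6 = 0.
Iteration 5: 0 > 0 fails; recursion stops.
Total rows emitted: 5.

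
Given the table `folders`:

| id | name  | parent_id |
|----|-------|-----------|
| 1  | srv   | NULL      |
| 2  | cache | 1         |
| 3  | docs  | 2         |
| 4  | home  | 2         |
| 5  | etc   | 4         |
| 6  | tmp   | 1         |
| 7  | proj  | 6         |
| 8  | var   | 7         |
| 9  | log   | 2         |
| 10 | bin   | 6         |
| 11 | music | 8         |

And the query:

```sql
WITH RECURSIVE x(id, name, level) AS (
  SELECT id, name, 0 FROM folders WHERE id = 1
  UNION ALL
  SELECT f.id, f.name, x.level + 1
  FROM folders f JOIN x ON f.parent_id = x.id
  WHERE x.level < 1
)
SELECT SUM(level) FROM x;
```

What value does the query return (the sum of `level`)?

2

Base: id=1 (srv) at level 0.
Iteration 1: rows with parent_id in {1} -> cache (id 2, level 1), tmp (id 6, level 1).
Iteration 2: level < 1 fails for all current rows; recursion stops.
SUM(level) = 0 + 1 + 1 = 2.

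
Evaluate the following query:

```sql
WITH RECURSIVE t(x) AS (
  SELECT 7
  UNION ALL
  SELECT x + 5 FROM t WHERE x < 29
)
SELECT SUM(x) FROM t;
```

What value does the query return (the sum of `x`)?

Base: x=7.
Iteration 1: 7 < 29 holds -> x = 7 + 5 = 12.
Iteration 2: 12 < 29 holds -> x = 12 + 5 = 17.
Iteration 3: 17 < 29 holds -> x = 17 + 5 = 22.
Iteration 4: 22 < 29 holds -> x = 22 + 5 = 27.
Iteration 5: 27 < 29 holds -> x = 27 + 5 = 32.
Iteration 6: 32 < 29 fails; recursion stops.
SUM(x) = 7 + 12 + 17 + 22 + 27 + 32 = 117.

117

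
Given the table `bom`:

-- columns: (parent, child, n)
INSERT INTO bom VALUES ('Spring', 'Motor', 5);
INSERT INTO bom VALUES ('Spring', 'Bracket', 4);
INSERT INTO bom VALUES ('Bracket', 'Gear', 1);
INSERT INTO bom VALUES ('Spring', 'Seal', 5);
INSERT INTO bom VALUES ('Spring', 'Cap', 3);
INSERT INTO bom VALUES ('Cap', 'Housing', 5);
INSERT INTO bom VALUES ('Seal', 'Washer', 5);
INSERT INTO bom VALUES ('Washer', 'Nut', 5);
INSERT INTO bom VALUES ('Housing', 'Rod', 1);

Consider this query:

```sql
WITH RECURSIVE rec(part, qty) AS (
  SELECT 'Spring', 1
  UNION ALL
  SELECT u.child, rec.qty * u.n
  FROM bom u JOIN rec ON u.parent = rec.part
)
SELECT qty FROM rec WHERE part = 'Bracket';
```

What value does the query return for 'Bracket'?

4

Base: (Spring, qty=1).
Iteration 1: components of {Spring} -> Bracket = 1*4 = 4, Cap = 1*3 = 3, Motor = 1*5 = 5, Seal = 1*5 = 5.
Iteration 2: components of {Bracket,Cap,Motor,Seal} -> Gear = 4*1 = 4, Housing = 3*5 = 15, Washer = 5*5 = 25.
Iteration 3: components of {Gear,Housing,Washer} -> Nut = 25*5 = 125, Rod = 15*1 = 15.
Iteration 4: no further components; recursion stops.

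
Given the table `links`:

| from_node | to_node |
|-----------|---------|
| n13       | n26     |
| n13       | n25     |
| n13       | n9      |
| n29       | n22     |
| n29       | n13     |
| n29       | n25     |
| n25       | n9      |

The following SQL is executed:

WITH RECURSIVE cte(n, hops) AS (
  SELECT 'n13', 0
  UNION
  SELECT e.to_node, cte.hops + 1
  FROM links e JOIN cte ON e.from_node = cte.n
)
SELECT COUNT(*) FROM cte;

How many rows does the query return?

5

Base: (n13, hops=0).
Iteration 1: edges from {n13} -> (n25, hops=1), (n26, hops=1), (n9, hops=1).
Iteration 2: edges from {n25,n26,n9} -> (n9, hops=2).
Iteration 3: no outgoing edges from {n9}; recursion stops.
Total rows emitted: 5.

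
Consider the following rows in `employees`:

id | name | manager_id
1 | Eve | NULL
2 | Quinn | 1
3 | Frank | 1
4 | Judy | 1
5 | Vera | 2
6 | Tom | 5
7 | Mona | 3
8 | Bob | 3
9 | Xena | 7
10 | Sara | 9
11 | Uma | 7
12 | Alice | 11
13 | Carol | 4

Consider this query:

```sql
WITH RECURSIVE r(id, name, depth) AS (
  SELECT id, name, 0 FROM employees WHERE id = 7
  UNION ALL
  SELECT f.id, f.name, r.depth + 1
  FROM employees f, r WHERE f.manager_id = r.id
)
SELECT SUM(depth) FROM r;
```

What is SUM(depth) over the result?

6

Base: id=7 (Mona) at depth 0.
Iteration 1: rows with manager_id in {7} -> Xena (id 9, depth 1), Uma (id 11, depth 1).
Iteration 2: rows with manager_id in {9,11} -> Sara (id 10, depth 2), Alice (id 12, depth 2).
Iteration 3: no rows with manager_id in {10,12}; recursion stops.
SUM(depth) = 0 + 1 + 1 + 2 + 2 = 6.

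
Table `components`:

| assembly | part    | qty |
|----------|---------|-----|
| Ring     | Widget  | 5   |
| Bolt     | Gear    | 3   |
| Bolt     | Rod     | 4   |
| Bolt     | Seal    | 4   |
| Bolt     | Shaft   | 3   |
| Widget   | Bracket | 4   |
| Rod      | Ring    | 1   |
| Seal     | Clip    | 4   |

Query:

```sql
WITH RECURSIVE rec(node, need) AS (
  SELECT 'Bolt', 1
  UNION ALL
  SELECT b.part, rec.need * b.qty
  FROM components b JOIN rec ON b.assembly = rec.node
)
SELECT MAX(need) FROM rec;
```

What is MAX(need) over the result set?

80

Base: (Bolt, need=1).
Iteration 1: components of {Bolt} -> Gear = 1*3 = 3, Rod = 1*4 = 4, Seal = 1*4 = 4, Shaft = 1*3 = 3.
Iteration 2: components of {Gear,Rod,Seal,Shaft} -> Clip = 4*4 = 16, Ring = 4*1 = 4.
Iteration 3: components of {Clip,Ring} -> Widget = 4*5 = 20.
Iteration 4: components of {Widget} -> Bracket = 20*4 = 80.
Iteration 5: no further components; recursion stops.
need values: 1, 3, 4, 3, 4, 4, 16, 20, 80; the maximum is 80.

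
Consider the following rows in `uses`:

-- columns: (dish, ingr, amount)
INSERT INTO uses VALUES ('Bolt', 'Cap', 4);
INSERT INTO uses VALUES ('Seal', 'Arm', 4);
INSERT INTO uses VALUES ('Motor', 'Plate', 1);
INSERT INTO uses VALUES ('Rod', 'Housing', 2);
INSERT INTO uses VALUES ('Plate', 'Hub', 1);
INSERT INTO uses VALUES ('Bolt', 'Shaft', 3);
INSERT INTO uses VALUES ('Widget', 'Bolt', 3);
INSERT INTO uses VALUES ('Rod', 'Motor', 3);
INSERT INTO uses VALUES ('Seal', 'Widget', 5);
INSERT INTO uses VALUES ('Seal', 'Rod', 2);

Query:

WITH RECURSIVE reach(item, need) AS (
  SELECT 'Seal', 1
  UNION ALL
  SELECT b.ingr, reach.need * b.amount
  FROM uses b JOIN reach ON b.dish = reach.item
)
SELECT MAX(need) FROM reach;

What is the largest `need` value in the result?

60

Base: (Seal, need=1).
Iteration 1: components of {Seal} -> Arm = 1*4 = 4, Rod = 1*2 = 2, Widget = 1*5 = 5.
Iteration 2: components of {Arm,Rod,Widget} -> Bolt = 5*3 = 15, Housing = 2*2 = 4, Motor = 2*3 = 6.
Iteration 3: components of {Bolt,Housing,Motor} -> Cap = 15*4 = 60, Plate = 6*1 = 6, Shaft = 15*3 = 45.
Iteration 4: components of {Cap,Plate,Shaft} -> Hub = 6*1 = 6.
Iteration 5: no further components; recursion stops.
need values: 1, 2, 5, 4, 4, 6, 15, 6, 45, 60, 6; the maximum is 60.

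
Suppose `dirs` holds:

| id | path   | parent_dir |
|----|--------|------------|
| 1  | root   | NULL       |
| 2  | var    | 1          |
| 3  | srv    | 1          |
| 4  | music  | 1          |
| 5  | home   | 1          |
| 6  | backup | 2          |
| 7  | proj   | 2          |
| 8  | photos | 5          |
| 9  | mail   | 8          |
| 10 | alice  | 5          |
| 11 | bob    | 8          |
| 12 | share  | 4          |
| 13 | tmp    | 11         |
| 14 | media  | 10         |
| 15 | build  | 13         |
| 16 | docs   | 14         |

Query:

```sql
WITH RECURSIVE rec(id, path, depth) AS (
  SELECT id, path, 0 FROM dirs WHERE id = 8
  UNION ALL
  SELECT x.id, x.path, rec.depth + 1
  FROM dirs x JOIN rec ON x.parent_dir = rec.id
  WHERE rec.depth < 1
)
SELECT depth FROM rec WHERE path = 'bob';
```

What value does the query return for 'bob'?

1

Base: id=8 (photos) at depth 0.
Iteration 1: rows with parent_dir in {8} -> mail (id 9, depth 1), bob (id 11, depth 1).
Iteration 2: depth < 1 fails for all current rows; recursion stops.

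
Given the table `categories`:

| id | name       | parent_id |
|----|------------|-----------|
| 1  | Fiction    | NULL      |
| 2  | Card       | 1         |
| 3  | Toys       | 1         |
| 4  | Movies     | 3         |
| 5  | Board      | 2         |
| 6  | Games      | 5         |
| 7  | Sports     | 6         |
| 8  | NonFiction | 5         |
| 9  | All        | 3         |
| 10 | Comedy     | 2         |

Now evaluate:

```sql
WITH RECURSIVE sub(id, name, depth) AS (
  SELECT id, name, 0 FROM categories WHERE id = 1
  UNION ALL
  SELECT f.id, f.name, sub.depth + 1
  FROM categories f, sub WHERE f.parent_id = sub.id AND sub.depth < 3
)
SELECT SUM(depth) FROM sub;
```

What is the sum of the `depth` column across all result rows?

16

Base: id=1 (Fiction) at depth 0.
Iteration 1: rows with parent_id in {1} -> Card (id 2, depth 1), Toys (id 3, depth 1).
Iteration 2: rows with parent_id in {2,3} -> Movies (id 4, depth 2), Board (id 5, depth 2), All (id 9, depth 2), Comedy (id 10, depth 2).
Iteration 3: rows with parent_id in {4,5,9,10} -> Games (id 6, depth 3), NonFiction (id 8, depth 3).
Iteration 4: depth < 3 fails for all current rows; recursion stops.
SUM(depth) = 0 + 1 + 1 + 2 + 2 + 2 + 2 + 3 + 3 = 16.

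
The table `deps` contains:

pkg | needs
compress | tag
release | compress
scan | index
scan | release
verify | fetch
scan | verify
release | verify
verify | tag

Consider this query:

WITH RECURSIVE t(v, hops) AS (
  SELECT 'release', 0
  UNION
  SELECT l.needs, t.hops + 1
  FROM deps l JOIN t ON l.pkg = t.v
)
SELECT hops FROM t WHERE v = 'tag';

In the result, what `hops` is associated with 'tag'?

Base: (release, hops=0).
Iteration 1: edges from {release} -> (compress, hops=1), (verify, hops=1).
Iteration 2: edges from {compress,verify} -> (fetch, hops=2), (tag, hops=2). [UNION drops 1 duplicate row(s)]
Iteration 3: no outgoing edges from {fetch,tag}; recursion stops.

2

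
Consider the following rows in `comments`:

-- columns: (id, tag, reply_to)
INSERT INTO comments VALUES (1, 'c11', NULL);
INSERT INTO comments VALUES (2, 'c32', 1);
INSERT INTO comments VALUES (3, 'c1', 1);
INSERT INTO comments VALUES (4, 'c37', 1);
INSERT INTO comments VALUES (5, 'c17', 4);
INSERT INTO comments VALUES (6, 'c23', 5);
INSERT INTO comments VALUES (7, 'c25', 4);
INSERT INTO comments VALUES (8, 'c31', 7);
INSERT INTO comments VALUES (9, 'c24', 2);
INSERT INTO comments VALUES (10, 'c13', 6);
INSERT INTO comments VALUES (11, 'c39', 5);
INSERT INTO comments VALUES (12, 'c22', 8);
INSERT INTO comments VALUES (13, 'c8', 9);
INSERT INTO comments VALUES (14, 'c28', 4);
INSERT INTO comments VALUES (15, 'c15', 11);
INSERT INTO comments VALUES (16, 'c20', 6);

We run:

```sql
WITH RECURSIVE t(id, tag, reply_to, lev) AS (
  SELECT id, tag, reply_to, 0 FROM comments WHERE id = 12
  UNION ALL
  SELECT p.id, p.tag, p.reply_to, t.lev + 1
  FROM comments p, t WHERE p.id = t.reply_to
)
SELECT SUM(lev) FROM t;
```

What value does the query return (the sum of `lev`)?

Base: id=12 (c22), reply_to=8, lev 0.
Iteration 1: join on id=8 -> c31 (id 8, reply_to=7, lev 1).
Iteration 2: join on id=7 -> c25 (id 7, reply_to=4, lev 2).
Iteration 3: join on id=4 -> c37 (id 4, reply_to=1, lev 3).
Iteration 4: join on id=1 -> c11 (id 1, reply_to=NULL, lev 4).
Iteration 5: reply_to is NULL; no match; recursion stops.
SUM(lev) = 0 + 1 + 2 + 3 + 4 = 10.

10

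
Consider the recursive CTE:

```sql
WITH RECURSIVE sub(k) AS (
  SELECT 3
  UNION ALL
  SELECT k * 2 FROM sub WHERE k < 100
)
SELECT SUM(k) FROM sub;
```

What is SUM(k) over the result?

381

Base: k=3.
Iteration 1: 3 < 100 holds -> k = 3 * 2 = 6.
Iteration 2: 6 < 100 holds -> k = 6 * 2 = 12.
Iteration 3: 12 < 100 holds -> k = 12 * 2 = 24.
Iteration 4: 24 < 100 holds -> k = 24 * 2 = 48.
Iteration 5: 48 < 100 holds -> k = 48 * 2 = 96.
Iteration 6: 96 < 100 holds -> k = 96 * 2 = 192.
Iteration 7: 192 < 100 fails; recursion stops.
SUM(k) = 3 + 6 + 12 + 24 + 48 + 96 + 192 = 381.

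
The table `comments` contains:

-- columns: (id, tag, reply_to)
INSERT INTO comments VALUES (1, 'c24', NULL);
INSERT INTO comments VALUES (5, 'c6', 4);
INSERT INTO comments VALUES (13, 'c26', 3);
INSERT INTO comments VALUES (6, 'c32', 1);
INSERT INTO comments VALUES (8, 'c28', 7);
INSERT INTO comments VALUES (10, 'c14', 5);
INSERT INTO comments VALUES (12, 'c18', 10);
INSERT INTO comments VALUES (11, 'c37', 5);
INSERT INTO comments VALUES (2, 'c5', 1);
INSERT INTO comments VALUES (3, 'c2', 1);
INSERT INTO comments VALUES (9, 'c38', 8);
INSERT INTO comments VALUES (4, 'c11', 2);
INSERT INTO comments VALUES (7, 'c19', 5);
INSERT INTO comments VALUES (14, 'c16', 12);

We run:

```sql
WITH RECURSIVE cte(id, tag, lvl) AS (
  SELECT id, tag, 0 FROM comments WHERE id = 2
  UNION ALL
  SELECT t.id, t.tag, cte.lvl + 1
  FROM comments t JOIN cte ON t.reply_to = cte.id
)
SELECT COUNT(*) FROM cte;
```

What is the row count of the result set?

10

Base: id=2 (c5) at lvl 0.
Iteration 1: rows with reply_to in {2} -> c11 (id 4, lvl 1).
Iteration 2: rows with reply_to in {4} -> c6 (id 5, lvl 2).
Iteration 3: rows with reply_to in {5} -> c19 (id 7, lvl 3), c14 (id 10, lvl 3), c37 (id 11, lvl 3).
Iteration 4: rows with reply_to in {7,10,11} -> c28 (id 8, lvl 4), c18 (id 12, lvl 4).
Iteration 5: rows with reply_to in {8,12} -> c38 (id 9, lvl 5), c16 (id 14, lvl 5).
Iteration 6: no rows with reply_to in {9,14}; recursion stops.
Total rows emitted: 10.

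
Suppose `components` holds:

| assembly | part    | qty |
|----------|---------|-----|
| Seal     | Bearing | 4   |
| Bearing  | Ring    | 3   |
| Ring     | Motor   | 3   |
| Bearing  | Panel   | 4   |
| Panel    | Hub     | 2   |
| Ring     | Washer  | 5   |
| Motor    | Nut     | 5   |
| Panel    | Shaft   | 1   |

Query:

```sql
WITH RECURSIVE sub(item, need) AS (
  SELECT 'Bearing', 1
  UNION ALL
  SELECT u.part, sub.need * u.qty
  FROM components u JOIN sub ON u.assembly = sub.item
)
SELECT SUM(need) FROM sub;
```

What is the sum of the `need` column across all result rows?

89

Base: (Bearing, need=1).
Iteration 1: components of {Bearing} -> Panel = 1*4 = 4, Ring = 1*3 = 3.
Iteration 2: components of {Panel,Ring} -> Hub = 4*2 = 8, Motor = 3*3 = 9, Shaft = 4*1 = 4, Washer = 3*5 = 15.
Iteration 3: components of {Hub,Motor,Shaft,Washer} -> Nut = 9*5 = 45.
Iteration 4: no further components; recursion stops.
SUM(need) = 1 + 3 + 4 + 9 + 15 + 8 + 4 + 45 = 89.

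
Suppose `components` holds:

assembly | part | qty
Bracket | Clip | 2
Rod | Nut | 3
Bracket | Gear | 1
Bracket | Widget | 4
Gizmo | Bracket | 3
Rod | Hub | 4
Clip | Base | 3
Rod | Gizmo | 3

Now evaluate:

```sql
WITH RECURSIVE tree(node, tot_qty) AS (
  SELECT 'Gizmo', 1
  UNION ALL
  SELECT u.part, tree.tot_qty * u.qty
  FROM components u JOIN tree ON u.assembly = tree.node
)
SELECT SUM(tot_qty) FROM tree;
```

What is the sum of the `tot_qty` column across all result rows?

Base: (Gizmo, tot_qty=1).
Iteration 1: components of {Gizmo} -> Bracket = 1*3 = 3.
Iteration 2: components of {Bracket} -> Clip = 3*2 = 6, Gear = 3*1 = 3, Widget = 3*4 = 12.
Iteration 3: components of {Clip,Gear,Widget} -> Base = 6*3 = 18.
Iteration 4: no further components; recursion stops.
SUM(tot_qty) = 1 + 3 + 3 + 6 + 12 + 18 = 43.

43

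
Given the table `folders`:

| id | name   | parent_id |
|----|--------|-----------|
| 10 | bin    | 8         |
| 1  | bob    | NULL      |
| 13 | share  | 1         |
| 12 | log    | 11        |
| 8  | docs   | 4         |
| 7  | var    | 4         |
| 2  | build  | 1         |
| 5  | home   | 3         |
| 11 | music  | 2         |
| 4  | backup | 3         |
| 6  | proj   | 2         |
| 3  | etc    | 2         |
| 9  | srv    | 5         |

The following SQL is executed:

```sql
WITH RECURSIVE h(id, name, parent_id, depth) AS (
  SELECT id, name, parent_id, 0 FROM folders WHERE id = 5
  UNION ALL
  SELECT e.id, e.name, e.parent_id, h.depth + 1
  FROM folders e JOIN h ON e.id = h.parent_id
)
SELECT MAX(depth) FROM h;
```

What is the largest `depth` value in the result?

3

Base: id=5 (home), parent_id=3, depth 0.
Iteration 1: join on id=3 -> etc (id 3, parent_id=2, depth 1).
Iteration 2: join on id=2 -> build (id 2, parent_id=1, depth 2).
Iteration 3: join on id=1 -> bob (id 1, parent_id=NULL, depth 3).
Iteration 4: parent_id is NULL; no match; recursion stops.
depth values: 0, 1, 2, 3; the maximum is 3.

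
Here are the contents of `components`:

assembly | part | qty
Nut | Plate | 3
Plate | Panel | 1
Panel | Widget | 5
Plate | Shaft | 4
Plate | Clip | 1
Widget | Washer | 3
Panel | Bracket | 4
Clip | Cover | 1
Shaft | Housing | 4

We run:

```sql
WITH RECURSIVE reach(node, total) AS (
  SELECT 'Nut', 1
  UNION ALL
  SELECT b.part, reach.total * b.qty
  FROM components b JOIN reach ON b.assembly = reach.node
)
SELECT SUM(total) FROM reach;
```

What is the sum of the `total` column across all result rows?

145

Base: (Nut, total=1).
Iteration 1: components of {Nut} -> Plate = 1*3 = 3.
Iteration 2: components of {Plate} -> Clip = 3*1 = 3, Panel = 3*1 = 3, Shaft = 3*4 = 12.
Iteration 3: components of {Clip,Panel,Shaft} -> Bracket = 3*4 = 12, Cover = 3*1 = 3, Housing = 12*4 = 48, Widget = 3*5 = 15.
Iteration 4: components of {Bracket,Cover,Housing,Widget} -> Washer = 15*3 = 45.
Iteration 5: no further components; recursion stops.
SUM(total) = 1 + 3 + 3 + 12 + 3 + 15 + 12 + 48 + 3 + 45 = 145.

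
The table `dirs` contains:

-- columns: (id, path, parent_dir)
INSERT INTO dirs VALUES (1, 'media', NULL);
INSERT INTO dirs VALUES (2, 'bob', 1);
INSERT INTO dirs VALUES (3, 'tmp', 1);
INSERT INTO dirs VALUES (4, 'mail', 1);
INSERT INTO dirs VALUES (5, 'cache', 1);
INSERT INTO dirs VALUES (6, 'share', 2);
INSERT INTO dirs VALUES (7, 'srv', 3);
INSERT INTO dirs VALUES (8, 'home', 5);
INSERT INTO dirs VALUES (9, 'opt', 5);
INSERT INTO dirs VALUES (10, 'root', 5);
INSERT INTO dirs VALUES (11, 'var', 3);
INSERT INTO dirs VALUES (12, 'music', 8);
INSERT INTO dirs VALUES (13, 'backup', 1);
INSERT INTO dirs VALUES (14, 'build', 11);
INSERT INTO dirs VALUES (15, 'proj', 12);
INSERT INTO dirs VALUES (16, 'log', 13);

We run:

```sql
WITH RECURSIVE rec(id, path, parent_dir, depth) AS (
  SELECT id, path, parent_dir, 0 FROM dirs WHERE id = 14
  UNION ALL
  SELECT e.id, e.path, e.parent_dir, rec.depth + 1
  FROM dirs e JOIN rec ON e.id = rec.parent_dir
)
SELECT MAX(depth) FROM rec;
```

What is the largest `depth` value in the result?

Base: id=14 (build), parent_dir=11, depth 0.
Iteration 1: join on id=11 -> var (id 11, parent_dir=3, depth 1).
Iteration 2: join on id=3 -> tmp (id 3, parent_dir=1, depth 2).
Iteration 3: join on id=1 -> media (id 1, parent_dir=NULL, depth 3).
Iteration 4: parent_dir is NULL; no match; recursion stops.
depth values: 0, 1, 2, 3; the maximum is 3.

3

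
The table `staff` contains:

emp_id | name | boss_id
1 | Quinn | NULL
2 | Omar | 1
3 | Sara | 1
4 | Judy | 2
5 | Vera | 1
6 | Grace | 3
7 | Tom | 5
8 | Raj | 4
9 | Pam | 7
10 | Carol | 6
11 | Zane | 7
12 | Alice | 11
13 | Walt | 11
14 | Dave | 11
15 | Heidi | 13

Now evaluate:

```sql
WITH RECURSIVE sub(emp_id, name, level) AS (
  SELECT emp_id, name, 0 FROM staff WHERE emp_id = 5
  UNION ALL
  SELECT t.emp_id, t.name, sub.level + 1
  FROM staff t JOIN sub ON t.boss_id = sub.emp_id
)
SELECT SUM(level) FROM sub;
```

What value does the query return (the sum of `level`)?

Base: emp_id=5 (Vera) at level 0.
Iteration 1: rows with boss_id in {5} -> Tom (id 7, level 1).
Iteration 2: rows with boss_id in {7} -> Pam (id 9, level 2), Zane (id 11, level 2).
Iteration 3: rows with boss_id in {9,11} -> Alice (id 12, level 3), Walt (id 13, level 3), Dave (id 14, level 3).
Iteration 4: rows with boss_id in {12,13,14} -> Heidi (id 15, level 4).
Iteration 5: no rows with boss_id in {15}; recursion stops.
SUM(level) = 0 + 1 + 2 + 2 + 3 + 3 + 3 + 4 = 18.

18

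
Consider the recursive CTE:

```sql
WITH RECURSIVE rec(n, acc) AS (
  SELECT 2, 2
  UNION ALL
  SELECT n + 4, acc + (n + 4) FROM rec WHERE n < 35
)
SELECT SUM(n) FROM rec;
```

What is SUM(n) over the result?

200

Base: n=2, acc=2.
Iteration 1: 2 < 35 holds -> n = 2 + 4 = 6, acc = 2 + 6 = 8.
Iteration 2: 6 < 35 holds -> n = 6 + 4 = 10, acc = 8 + 10 = 18.
Iteration 3: 10 < 35 holds -> n = 10 + 4 = 14, acc = 18 + 14 = 32.
Iteration 4: 14 < 35 holds -> n = 14 + 4 = 18, acc = 32 + 18 = 50.
Iteration 5: 18 < 35 holds -> n = 18 + 4 = 22, acc = 50 + 22 = 72.
Iteration 6: 22 < 35 holds -> n = 22 + 4 = 26, acc = 72 + 26 = 98.
Iteration 7: 26 < 35 holds -> n = 26 + 4 = 30, acc = 98 + 30 = 128.
Iteration 8: 30 < 35 holds -> n = 30 + 4 = 34, acc = 128 + 34 = 162.
Iteration 9: 34 < 35 holds -> n = 34 + 4 = 38, acc = 162 + 38 = 200.
Iteration 10: 38 < 35 fails; recursion stops.
SUM(n) = 2 + 6 + 10 + 14 + 18 + 22 + 26 + 30 + 34 + 38 = 200.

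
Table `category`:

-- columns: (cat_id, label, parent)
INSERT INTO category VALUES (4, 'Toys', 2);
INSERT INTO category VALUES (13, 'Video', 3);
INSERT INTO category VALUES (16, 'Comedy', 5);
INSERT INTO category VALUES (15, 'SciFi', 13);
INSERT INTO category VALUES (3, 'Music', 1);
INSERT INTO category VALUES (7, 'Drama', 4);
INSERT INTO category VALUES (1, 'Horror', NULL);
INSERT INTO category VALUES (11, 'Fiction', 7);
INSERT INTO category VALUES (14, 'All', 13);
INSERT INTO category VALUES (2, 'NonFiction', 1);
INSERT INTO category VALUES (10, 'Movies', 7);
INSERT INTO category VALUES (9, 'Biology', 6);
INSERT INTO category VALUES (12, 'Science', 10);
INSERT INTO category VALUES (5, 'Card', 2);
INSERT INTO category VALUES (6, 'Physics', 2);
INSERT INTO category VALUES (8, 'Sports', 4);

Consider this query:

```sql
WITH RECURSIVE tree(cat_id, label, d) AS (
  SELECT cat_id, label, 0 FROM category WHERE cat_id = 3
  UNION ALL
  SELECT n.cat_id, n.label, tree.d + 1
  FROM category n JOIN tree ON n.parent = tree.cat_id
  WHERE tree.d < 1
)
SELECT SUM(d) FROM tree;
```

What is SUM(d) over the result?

Base: cat_id=3 (Music) at d 0.
Iteration 1: rows with parent in {3} -> Video (id 13, d 1).
Iteration 2: d < 1 fails for all current rows; recursion stops.
SUM(d) = 0 + 1 = 1.

1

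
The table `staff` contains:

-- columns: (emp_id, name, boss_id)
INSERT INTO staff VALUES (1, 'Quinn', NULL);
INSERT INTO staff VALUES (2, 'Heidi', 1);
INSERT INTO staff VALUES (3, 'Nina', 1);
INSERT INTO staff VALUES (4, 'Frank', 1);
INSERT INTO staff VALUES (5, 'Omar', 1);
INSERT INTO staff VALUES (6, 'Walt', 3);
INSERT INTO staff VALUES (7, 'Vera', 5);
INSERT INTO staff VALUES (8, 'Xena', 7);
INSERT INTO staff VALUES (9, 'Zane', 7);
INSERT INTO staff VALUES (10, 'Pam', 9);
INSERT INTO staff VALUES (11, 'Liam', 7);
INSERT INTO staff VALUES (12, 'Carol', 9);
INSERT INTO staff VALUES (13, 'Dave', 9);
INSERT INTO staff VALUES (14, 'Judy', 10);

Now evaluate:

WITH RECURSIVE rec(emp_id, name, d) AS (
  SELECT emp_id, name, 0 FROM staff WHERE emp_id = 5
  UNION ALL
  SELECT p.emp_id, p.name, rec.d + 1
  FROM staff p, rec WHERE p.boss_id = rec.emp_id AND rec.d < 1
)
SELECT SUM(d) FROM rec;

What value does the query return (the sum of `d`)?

1

Base: emp_id=5 (Omar) at d 0.
Iteration 1: rows with boss_id in {5} -> Vera (id 7, d 1).
Iteration 2: d < 1 fails for all current rows; recursion stops.
SUM(d) = 0 + 1 = 1.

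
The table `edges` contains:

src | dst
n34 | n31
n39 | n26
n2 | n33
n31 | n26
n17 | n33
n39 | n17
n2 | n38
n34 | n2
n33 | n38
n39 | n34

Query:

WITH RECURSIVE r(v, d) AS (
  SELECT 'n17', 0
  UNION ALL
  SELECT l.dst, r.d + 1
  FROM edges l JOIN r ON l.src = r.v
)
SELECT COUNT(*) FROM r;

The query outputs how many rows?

3

Base: (n17, d=0).
Iteration 1: edges from {n17} -> (n33, d=1).
Iteration 2: edges from {n33} -> (n38, d=2).
Iteration 3: no outgoing edges from {n38}; recursion stops.
Total rows emitted: 3.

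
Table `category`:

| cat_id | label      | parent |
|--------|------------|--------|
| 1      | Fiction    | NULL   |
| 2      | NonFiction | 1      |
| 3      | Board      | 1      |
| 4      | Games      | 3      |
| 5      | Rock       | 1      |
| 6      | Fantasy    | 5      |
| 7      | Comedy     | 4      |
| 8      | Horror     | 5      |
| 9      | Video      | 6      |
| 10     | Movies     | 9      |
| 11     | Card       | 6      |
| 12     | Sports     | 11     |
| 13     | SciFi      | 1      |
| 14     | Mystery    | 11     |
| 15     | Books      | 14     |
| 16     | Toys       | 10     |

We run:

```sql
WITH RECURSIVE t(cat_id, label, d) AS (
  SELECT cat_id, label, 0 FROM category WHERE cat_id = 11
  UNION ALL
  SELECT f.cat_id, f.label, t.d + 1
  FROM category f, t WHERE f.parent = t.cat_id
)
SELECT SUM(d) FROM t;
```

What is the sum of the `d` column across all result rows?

Base: cat_id=11 (Card) at d 0.
Iteration 1: rows with parent in {11} -> Sports (id 12, d 1), Mystery (id 14, d 1).
Iteration 2: rows with parent in {12,14} -> Books (id 15, d 2).
Iteration 3: no rows with parent in {15}; recursion stops.
SUM(d) = 0 + 1 + 1 + 2 = 4.

4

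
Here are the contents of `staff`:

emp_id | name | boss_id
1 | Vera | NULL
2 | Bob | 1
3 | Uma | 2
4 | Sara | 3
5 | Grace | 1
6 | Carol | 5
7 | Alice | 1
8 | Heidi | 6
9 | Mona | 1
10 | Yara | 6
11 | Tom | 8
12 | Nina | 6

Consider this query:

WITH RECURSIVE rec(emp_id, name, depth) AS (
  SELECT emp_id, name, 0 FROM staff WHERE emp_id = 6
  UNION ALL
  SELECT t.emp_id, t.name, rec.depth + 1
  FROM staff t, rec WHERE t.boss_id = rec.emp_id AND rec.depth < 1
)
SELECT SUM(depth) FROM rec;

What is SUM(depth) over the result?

Base: emp_id=6 (Carol) at depth 0.
Iteration 1: rows with boss_id in {6} -> Heidi (id 8, depth 1), Yara (id 10, depth 1), Nina (id 12, depth 1).
Iteration 2: depth < 1 fails for all current rows; recursion stops.
SUM(depth) = 0 + 1 + 1 + 1 = 3.

3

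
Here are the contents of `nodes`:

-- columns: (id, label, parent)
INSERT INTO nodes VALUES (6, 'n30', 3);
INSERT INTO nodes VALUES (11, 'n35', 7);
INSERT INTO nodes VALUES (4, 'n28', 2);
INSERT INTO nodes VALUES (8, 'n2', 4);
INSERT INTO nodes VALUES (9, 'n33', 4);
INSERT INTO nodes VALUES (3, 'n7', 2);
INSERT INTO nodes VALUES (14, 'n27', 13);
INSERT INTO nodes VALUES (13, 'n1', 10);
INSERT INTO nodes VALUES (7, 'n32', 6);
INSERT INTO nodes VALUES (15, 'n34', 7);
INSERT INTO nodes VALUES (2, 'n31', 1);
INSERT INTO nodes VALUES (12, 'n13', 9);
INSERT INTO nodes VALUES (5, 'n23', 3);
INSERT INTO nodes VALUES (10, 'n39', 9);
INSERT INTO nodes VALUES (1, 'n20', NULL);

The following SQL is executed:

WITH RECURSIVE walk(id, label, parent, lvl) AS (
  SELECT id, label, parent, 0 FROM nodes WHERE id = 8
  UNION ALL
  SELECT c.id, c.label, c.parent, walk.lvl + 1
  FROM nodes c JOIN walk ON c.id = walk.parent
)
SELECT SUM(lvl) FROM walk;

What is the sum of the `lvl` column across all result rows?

6

Base: id=8 (n2), parent=4, lvl 0.
Iteration 1: join on id=4 -> n28 (id 4, parent=2, lvl 1).
Iteration 2: join on id=2 -> n31 (id 2, parent=1, lvl 2).
Iteration 3: join on id=1 -> n20 (id 1, parent=NULL, lvl 3).
Iteration 4: parent is NULL; no match; recursion stops.
SUM(lvl) = 0 + 1 + 2 + 3 = 6.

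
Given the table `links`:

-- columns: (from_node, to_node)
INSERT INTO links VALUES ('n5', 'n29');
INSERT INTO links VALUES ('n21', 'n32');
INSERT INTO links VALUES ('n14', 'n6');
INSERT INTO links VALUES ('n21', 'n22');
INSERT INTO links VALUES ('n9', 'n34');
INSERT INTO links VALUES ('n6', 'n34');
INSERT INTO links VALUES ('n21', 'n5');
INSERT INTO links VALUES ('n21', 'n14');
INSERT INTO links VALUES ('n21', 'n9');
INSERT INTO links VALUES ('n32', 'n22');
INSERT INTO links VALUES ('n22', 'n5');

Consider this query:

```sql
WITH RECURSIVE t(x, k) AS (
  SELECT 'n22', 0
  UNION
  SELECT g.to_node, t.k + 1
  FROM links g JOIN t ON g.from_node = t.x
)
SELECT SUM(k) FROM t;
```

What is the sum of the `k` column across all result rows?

Base: (n22, k=0).
Iteration 1: edges from {n22} -> (n5, k=1).
Iteration 2: edges from {n5} -> (n29, k=2).
Iteration 3: no outgoing edges from {n29}; recursion stops.
SUM(k) = 0 + 1 + 2 = 3.

3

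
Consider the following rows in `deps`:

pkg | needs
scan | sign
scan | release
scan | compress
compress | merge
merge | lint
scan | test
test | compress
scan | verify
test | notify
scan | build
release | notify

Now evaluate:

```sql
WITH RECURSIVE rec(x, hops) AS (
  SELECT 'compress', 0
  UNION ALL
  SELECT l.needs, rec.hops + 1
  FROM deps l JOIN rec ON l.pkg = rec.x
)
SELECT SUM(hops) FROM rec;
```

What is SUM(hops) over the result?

3

Base: (compress, hops=0).
Iteration 1: edges from {compress} -> (merge, hops=1).
Iteration 2: edges from {merge} -> (lint, hops=2).
Iteration 3: no outgoing edges from {lint}; recursion stops.
SUM(hops) = 0 + 1 + 2 = 3.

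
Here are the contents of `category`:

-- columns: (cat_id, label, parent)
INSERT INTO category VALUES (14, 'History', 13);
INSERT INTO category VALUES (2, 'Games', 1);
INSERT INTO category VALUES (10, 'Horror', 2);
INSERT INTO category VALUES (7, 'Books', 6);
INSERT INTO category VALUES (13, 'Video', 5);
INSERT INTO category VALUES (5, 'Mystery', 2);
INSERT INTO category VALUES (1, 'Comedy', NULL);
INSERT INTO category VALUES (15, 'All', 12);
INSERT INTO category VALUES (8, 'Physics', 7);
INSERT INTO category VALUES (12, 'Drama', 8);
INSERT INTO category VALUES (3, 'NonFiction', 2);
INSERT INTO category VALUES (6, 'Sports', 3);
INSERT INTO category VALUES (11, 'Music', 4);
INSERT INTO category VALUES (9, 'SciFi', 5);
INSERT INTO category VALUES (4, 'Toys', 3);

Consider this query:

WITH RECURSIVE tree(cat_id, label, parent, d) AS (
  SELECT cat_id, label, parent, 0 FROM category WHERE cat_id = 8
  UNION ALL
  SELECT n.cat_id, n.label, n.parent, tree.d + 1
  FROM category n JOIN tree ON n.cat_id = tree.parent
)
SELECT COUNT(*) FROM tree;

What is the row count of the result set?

6

Base: cat_id=8 (Physics), parent=7, d 0.
Iteration 1: join on cat_id=7 -> Books (id 7, parent=6, d 1).
Iteration 2: join on cat_id=6 -> Sports (id 6, parent=3, d 2).
Iteration 3: join on cat_id=3 -> NonFiction (id 3, parent=2, d 3).
Iteration 4: join on cat_id=2 -> Games (id 2, parent=1, d 4).
Iteration 5: join on cat_id=1 -> Comedy (id 1, parent=NULL, d 5).
Iteration 6: parent is NULL; no match; recursion stops.
Total rows emitted: 6.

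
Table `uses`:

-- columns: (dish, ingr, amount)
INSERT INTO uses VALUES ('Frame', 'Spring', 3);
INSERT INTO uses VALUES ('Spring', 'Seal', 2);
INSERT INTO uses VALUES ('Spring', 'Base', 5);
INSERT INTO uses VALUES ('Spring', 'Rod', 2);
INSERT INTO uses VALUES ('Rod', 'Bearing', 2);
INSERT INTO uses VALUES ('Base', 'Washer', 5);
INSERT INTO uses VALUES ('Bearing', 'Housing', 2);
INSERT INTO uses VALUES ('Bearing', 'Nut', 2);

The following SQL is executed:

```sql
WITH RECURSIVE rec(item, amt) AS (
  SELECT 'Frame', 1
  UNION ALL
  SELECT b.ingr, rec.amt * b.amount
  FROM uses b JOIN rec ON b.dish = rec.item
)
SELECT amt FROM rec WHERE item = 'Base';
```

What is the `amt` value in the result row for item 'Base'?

15

Base: (Frame, amt=1).
Iteration 1: components of {Frame} -> Spring = 1*3 = 3.
Iteration 2: components of {Spring} -> Base = 3*5 = 15, Rod = 3*2 = 6, Seal = 3*2 = 6.
Iteration 3: components of {Base,Rod,Seal} -> Bearing = 6*2 = 12, Washer = 15*5 = 75.
Iteration 4: components of {Bearing,Washer} -> Housing = 12*2 = 24, Nut = 12*2 = 24.
Iteration 5: no further components; recursion stops.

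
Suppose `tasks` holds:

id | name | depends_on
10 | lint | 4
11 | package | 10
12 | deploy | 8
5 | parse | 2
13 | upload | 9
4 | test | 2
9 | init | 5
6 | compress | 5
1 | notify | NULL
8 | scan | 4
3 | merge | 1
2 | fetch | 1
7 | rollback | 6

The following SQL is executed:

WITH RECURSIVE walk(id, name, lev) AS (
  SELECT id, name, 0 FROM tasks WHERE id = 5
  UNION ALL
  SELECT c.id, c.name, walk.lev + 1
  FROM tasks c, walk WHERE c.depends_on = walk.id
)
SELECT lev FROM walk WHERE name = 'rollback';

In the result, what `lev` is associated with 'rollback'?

Base: id=5 (parse) at lev 0.
Iteration 1: rows with depends_on in {5} -> compress (id 6, lev 1), init (id 9, lev 1).
Iteration 2: rows with depends_on in {6,9} -> rollback (id 7, lev 2), upload (id 13, lev 2).
Iteration 3: no rows with depends_on in {7,13}; recursion stops.

2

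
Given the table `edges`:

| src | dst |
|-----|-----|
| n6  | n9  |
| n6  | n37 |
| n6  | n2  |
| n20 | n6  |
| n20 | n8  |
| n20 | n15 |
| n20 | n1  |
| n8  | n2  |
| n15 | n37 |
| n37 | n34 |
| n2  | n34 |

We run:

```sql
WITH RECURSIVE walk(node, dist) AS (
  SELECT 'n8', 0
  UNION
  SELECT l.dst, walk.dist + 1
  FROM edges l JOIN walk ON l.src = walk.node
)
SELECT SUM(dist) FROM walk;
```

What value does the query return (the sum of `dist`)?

3

Base: (n8, dist=0).
Iteration 1: edges from {n8} -> (n2, dist=1).
Iteration 2: edges from {n2} -> (n34, dist=2).
Iteration 3: no outgoing edges from {n34}; recursion stops.
SUM(dist) = 0 + 1 + 2 = 3.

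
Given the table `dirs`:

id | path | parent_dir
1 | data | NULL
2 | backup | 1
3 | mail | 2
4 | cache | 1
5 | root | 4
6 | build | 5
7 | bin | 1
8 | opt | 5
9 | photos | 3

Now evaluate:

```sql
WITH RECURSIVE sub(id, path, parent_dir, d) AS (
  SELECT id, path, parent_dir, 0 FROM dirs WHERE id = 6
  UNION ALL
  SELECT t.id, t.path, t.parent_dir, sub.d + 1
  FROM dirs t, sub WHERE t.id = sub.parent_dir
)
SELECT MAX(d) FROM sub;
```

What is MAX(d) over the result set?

Base: id=6 (build), parent_dir=5, d 0.
Iteration 1: join on id=5 -> root (id 5, parent_dir=4, d 1).
Iteration 2: join on id=4 -> cache (id 4, parent_dir=1, d 2).
Iteration 3: join on id=1 -> data (id 1, parent_dir=NULL, d 3).
Iteration 4: parent_dir is NULL; no match; recursion stops.
d values: 0, 1, 2, 3; the maximum is 3.

3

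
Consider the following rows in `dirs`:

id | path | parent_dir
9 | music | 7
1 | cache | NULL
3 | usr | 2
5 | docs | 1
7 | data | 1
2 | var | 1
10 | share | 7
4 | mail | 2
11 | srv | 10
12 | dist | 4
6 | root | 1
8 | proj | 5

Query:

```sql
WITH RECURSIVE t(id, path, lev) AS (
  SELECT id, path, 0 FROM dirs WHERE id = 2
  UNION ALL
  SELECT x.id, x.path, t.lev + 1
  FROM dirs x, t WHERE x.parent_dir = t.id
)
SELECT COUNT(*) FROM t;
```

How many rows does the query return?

4

Base: id=2 (var) at lev 0.
Iteration 1: rows with parent_dir in {2} -> usr (id 3, lev 1), mail (id 4, lev 1).
Iteration 2: rows with parent_dir in {3,4} -> dist (id 12, lev 2).
Iteration 3: no rows with parent_dir in {12}; recursion stops.
Total rows emitted: 4.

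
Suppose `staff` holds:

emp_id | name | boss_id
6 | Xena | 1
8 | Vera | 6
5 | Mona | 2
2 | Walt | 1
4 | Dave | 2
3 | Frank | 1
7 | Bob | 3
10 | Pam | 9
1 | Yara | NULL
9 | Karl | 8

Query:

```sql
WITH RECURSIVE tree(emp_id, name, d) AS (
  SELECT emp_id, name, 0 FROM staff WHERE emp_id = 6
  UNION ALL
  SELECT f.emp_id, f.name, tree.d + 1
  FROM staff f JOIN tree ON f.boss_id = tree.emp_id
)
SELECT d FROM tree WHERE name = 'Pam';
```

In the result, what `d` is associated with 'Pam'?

3

Base: emp_id=6 (Xena) at d 0.
Iteration 1: rows with boss_id in {6} -> Vera (id 8, d 1).
Iteration 2: rows with boss_id in {8} -> Karl (id 9, d 2).
Iteration 3: rows with boss_id in {9} -> Pam (id 10, d 3).
Iteration 4: no rows with boss_id in {10}; recursion stops.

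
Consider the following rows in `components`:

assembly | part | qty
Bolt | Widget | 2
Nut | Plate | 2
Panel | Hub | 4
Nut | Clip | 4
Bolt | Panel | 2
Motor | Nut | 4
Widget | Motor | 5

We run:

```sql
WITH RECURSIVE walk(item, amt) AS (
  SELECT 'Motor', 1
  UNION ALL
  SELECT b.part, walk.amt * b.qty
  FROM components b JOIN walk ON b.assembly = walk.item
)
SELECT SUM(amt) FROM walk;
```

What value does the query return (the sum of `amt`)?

29

Base: (Motor, amt=1).
Iteration 1: components of {Motor} -> Nut = 1*4 = 4.
Iteration 2: components of {Nut} -> Clip = 4*4 = 16, Plate = 4*2 = 8.
Iteration 3: no further components; recursion stops.
SUM(amt) = 1 + 4 + 8 + 16 = 29.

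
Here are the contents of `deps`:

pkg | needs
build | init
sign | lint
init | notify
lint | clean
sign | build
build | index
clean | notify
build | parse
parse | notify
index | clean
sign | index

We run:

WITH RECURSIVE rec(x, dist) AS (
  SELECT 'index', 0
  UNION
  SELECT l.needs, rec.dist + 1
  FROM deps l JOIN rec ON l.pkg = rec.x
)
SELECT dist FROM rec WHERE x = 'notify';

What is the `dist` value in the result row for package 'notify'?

Base: (index, dist=0).
Iteration 1: edges from {index} -> (clean, dist=1).
Iteration 2: edges from {clean} -> (notify, dist=2).
Iteration 3: no outgoing edges from {notify}; recursion stops.

2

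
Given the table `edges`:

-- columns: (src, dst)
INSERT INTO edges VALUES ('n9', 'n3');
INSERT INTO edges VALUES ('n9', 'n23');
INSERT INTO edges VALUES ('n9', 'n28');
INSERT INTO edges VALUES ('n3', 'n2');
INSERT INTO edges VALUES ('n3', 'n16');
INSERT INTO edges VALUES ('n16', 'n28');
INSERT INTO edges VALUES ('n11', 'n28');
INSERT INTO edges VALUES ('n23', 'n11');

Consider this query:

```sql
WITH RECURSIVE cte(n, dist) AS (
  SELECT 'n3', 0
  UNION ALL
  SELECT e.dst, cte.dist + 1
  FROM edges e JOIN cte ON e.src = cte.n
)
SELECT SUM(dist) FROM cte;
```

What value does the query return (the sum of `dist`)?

4

Base: (n3, dist=0).
Iteration 1: edges from {n3} -> (n16, dist=1), (n2, dist=1).
Iteration 2: edges from {n16,n2} -> (n28, dist=2).
Iteration 3: no outgoing edges from {n28}; recursion stops.
SUM(dist) = 0 + 1 + 1 + 2 = 4.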